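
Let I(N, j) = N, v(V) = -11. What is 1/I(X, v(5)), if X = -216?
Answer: -1/216 ≈ -0.0046296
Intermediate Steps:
1/I(X, v(5)) = 1/(-216) = -1/216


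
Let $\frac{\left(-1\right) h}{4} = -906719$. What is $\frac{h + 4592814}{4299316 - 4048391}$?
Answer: $\frac{1643938}{50185} \approx 32.758$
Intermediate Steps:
$h = 3626876$ ($h = \left(-4\right) \left(-906719\right) = 3626876$)
$\frac{h + 4592814}{4299316 - 4048391} = \frac{3626876 + 4592814}{4299316 - 4048391} = \frac{8219690}{250925} = 8219690 \cdot \frac{1}{250925} = \frac{1643938}{50185}$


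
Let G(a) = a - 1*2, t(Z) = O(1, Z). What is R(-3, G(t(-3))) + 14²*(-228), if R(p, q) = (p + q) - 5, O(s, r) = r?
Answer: -44701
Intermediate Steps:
t(Z) = Z
G(a) = -2 + a (G(a) = a - 2 = -2 + a)
R(p, q) = -5 + p + q
R(-3, G(t(-3))) + 14²*(-228) = (-5 - 3 + (-2 - 3)) + 14²*(-228) = (-5 - 3 - 5) + 196*(-228) = -13 - 44688 = -44701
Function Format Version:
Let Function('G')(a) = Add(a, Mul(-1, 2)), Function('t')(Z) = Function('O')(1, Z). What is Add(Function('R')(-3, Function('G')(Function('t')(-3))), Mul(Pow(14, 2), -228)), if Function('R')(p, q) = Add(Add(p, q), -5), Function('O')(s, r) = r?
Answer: -44701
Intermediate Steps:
Function('t')(Z) = Z
Function('G')(a) = Add(-2, a) (Function('G')(a) = Add(a, -2) = Add(-2, a))
Function('R')(p, q) = Add(-5, p, q)
Add(Function('R')(-3, Function('G')(Function('t')(-3))), Mul(Pow(14, 2), -228)) = Add(Add(-5, -3, Add(-2, -3)), Mul(Pow(14, 2), -228)) = Add(Add(-5, -3, -5), Mul(196, -228)) = Add(-13, -44688) = -44701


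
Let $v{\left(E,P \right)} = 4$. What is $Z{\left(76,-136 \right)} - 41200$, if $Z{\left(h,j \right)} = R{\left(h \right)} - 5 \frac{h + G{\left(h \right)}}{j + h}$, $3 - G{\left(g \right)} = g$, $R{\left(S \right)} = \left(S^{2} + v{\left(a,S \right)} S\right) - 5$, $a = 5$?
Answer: $- \frac{140499}{4} \approx -35125.0$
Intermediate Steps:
$R{\left(S \right)} = -5 + S^{2} + 4 S$ ($R{\left(S \right)} = \left(S^{2} + 4 S\right) - 5 = -5 + S^{2} + 4 S$)
$G{\left(g \right)} = 3 - g$
$Z{\left(h,j \right)} = -5 + h^{2} - \frac{15}{h + j} + 4 h$ ($Z{\left(h,j \right)} = \left(-5 + h^{2} + 4 h\right) - 5 \frac{h - \left(-3 + h\right)}{j + h} = \left(-5 + h^{2} + 4 h\right) - 5 \frac{3}{h + j} = \left(-5 + h^{2} + 4 h\right) - \frac{15}{h + j} = -5 + h^{2} - \frac{15}{h + j} + 4 h$)
$Z{\left(76,-136 \right)} - 41200 = \frac{-15 + 76 \left(-5 + 76^{2} + 4 \cdot 76\right) - 136 \left(-5 + 76^{2} + 4 \cdot 76\right)}{76 - 136} - 41200 = \frac{-15 + 76 \left(-5 + 5776 + 304\right) - 136 \left(-5 + 5776 + 304\right)}{-60} - 41200 = - \frac{-15 + 76 \cdot 6075 - 826200}{60} - 41200 = - \frac{-15 + 461700 - 826200}{60} - 41200 = \left(- \frac{1}{60}\right) \left(-364515\right) - 41200 = \frac{24301}{4} - 41200 = - \frac{140499}{4}$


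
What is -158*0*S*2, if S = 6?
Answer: 0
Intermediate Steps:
-158*0*S*2 = -158*0*6*2 = -0*2 = -158*0 = 0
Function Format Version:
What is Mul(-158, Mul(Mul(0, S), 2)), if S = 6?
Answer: 0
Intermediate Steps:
Mul(-158, Mul(Mul(0, S), 2)) = Mul(-158, Mul(Mul(0, 6), 2)) = Mul(-158, Mul(0, 2)) = Mul(-158, 0) = 0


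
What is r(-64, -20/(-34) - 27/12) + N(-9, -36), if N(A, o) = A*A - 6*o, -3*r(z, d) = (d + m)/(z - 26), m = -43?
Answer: 5449883/18360 ≈ 296.83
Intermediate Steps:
r(z, d) = -(-43 + d)/(3*(-26 + z)) (r(z, d) = -(d - 43)/(3*(z - 26)) = -(-43 + d)/(3*(-26 + z)))
N(A, o) = A**2 - 6*o
r(-64, -20/(-34) - 27/12) + N(-9, -36) = (43 - (-20/(-34) - 27/12))/(3*(-26 - 64)) + ((-9)**2 - 6*(-36)) = (1/3)*(43 - (-20*(-1/34) - 27*1/12))/(-90) + (81 + 216) = (1/3)*(-1/90)*(43 - (10/17 - 9/4)) + 297 = (1/3)*(-1/90)*(43 - 1*(-113/68)) + 297 = (1/3)*(-1/90)*(43 + 113/68) + 297 = (1/3)*(-1/90)*(3037/68) + 297 = -3037/18360 + 297 = 5449883/18360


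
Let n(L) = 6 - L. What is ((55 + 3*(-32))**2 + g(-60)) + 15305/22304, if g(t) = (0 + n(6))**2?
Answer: 37508329/22304 ≈ 1681.7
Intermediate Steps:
g(t) = 0 (g(t) = (0 + (6 - 1*6))**2 = (0 + (6 - 6))**2 = (0 + 0)**2 = 0**2 = 0)
((55 + 3*(-32))**2 + g(-60)) + 15305/22304 = ((55 + 3*(-32))**2 + 0) + 15305/22304 = ((55 - 96)**2 + 0) + 15305*(1/22304) = ((-41)**2 + 0) + 15305/22304 = (1681 + 0) + 15305/22304 = 1681 + 15305/22304 = 37508329/22304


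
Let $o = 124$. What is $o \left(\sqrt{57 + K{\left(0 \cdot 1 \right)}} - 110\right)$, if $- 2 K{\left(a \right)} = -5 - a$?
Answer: $-13640 + 62 \sqrt{238} \approx -12684.0$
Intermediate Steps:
$K{\left(a \right)} = \frac{5}{2} + \frac{a}{2}$ ($K{\left(a \right)} = - \frac{-5 - a}{2} = \frac{5}{2} + \frac{a}{2}$)
$o \left(\sqrt{57 + K{\left(0 \cdot 1 \right)}} - 110\right) = 124 \left(\sqrt{57 + \left(\frac{5}{2} + \frac{0 \cdot 1}{2}\right)} - 110\right) = 124 \left(\sqrt{57 + \left(\frac{5}{2} + \frac{1}{2} \cdot 0\right)} - 110\right) = 124 \left(\sqrt{57 + \left(\frac{5}{2} + 0\right)} - 110\right) = 124 \left(\sqrt{57 + \frac{5}{2}} - 110\right) = 124 \left(\sqrt{\frac{119}{2}} - 110\right) = 124 \left(\frac{\sqrt{238}}{2} - 110\right) = 124 \left(-110 + \frac{\sqrt{238}}{2}\right) = -13640 + 62 \sqrt{238}$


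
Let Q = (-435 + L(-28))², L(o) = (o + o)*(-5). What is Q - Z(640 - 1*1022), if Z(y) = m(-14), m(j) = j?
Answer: 24039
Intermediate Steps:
Z(y) = -14
L(o) = -10*o (L(o) = (2*o)*(-5) = -10*o)
Q = 24025 (Q = (-435 - 10*(-28))² = (-435 + 280)² = (-155)² = 24025)
Q - Z(640 - 1*1022) = 24025 - 1*(-14) = 24025 + 14 = 24039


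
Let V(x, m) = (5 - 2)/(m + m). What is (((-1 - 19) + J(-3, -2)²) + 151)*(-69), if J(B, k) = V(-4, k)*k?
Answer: -36777/4 ≈ -9194.3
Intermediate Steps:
V(x, m) = 3/(2*m) (V(x, m) = 3/((2*m)) = 3*(1/(2*m)) = 3/(2*m))
J(B, k) = 3/2 (J(B, k) = (3/(2*k))*k = 3/2)
(((-1 - 19) + J(-3, -2)²) + 151)*(-69) = (((-1 - 19) + (3/2)²) + 151)*(-69) = ((-20 + 9/4) + 151)*(-69) = (-71/4 + 151)*(-69) = (533/4)*(-69) = -36777/4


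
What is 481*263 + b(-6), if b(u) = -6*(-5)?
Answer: 126533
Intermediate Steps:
b(u) = 30
481*263 + b(-6) = 481*263 + 30 = 126503 + 30 = 126533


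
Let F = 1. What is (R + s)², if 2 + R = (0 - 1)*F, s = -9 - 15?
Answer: 729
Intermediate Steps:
s = -24
R = -3 (R = -2 + (0 - 1)*1 = -2 - 1*1 = -2 - 1 = -3)
(R + s)² = (-3 - 24)² = (-27)² = 729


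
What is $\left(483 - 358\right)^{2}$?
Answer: $15625$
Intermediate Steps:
$\left(483 - 358\right)^{2} = 125^{2} = 15625$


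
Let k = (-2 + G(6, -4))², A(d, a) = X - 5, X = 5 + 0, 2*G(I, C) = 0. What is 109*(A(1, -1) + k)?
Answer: 436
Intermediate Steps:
G(I, C) = 0 (G(I, C) = (½)*0 = 0)
X = 5
A(d, a) = 0 (A(d, a) = 5 - 5 = 0)
k = 4 (k = (-2 + 0)² = (-2)² = 4)
109*(A(1, -1) + k) = 109*(0 + 4) = 109*4 = 436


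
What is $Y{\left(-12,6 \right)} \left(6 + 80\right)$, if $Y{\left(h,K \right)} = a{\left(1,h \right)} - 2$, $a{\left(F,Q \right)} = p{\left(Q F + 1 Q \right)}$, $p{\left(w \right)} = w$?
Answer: $-2236$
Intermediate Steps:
$a{\left(F,Q \right)} = Q + F Q$ ($a{\left(F,Q \right)} = Q F + 1 Q = F Q + Q = Q + F Q$)
$Y{\left(h,K \right)} = -2 + 2 h$ ($Y{\left(h,K \right)} = h \left(1 + 1\right) - 2 = h 2 - 2 = 2 h - 2 = -2 + 2 h$)
$Y{\left(-12,6 \right)} \left(6 + 80\right) = \left(-2 + 2 \left(-12\right)\right) \left(6 + 80\right) = \left(-2 - 24\right) 86 = \left(-26\right) 86 = -2236$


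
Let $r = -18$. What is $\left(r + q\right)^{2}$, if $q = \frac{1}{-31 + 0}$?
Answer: $\frac{312481}{961} \approx 325.16$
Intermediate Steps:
$q = - \frac{1}{31}$ ($q = \frac{1}{-31} = - \frac{1}{31} \approx -0.032258$)
$\left(r + q\right)^{2} = \left(-18 - \frac{1}{31}\right)^{2} = \left(- \frac{559}{31}\right)^{2} = \frac{312481}{961}$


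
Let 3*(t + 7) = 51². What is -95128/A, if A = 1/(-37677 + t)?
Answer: 3502327576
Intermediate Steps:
t = 860 (t = -7 + (⅓)*51² = -7 + (⅓)*2601 = -7 + 867 = 860)
A = -1/36817 (A = 1/(-37677 + 860) = 1/(-36817) = -1/36817 ≈ -2.7161e-5)
-95128/A = -95128/(-1/36817) = -95128*(-36817) = 3502327576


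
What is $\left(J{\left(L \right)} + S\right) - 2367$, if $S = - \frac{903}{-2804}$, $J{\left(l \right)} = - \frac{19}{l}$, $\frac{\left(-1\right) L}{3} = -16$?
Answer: $- \frac{79647299}{33648} \approx -2367.1$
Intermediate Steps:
$L = 48$ ($L = \left(-3\right) \left(-16\right) = 48$)
$S = \frac{903}{2804}$ ($S = \left(-903\right) \left(- \frac{1}{2804}\right) = \frac{903}{2804} \approx 0.32204$)
$\left(J{\left(L \right)} + S\right) - 2367 = \left(- \frac{19}{48} + \frac{903}{2804}\right) - 2367 = - \frac{2483}{33648} - 2367 = - \frac{79647299}{33648}$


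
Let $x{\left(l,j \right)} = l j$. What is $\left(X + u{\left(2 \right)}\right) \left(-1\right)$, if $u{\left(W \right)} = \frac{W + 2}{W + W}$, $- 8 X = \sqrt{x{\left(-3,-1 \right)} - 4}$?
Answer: $-1 + \frac{i}{8} \approx -1.0 + 0.125 i$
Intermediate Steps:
$x{\left(l,j \right)} = j l$
$X = - \frac{i}{8}$ ($X = - \frac{\sqrt{\left(-1\right) \left(-3\right) - 4}}{8} = - \frac{\sqrt{3 - 4}}{8} = - \frac{\sqrt{-1}}{8} = - \frac{i}{8} \approx - 0.125 i$)
$u{\left(W \right)} = \frac{2 + W}{2 W}$
$\left(X + u{\left(2 \right)}\right) \left(-1\right) = \left(- \frac{i}{8} + \frac{2 + 2}{2 \cdot 2}\right) \left(-1\right) = \left(- \frac{i}{8} + \frac{1}{2} \cdot \frac{1}{2} \cdot 4\right) \left(-1\right) = \left(- \frac{i}{8} + 1\right) \left(-1\right) = \left(1 - \frac{i}{8}\right) \left(-1\right) = -1 + \frac{i}{8}$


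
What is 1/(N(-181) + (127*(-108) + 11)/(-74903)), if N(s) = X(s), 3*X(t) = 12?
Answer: 74903/313317 ≈ 0.23906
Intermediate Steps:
X(t) = 4 (X(t) = (1/3)*12 = 4)
N(s) = 4
1/(N(-181) + (127*(-108) + 11)/(-74903)) = 1/(4 + (127*(-108) + 11)/(-74903)) = 1/(4 + (-13716 + 11)*(-1/74903)) = 1/(4 - 13705*(-1/74903)) = 1/(4 + 13705/74903) = 1/(313317/74903) = 74903/313317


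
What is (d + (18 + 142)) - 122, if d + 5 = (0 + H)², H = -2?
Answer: 37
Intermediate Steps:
d = -1 (d = -5 + (0 - 2)² = -5 + (-2)² = -5 + 4 = -1)
(d + (18 + 142)) - 122 = (-1 + (18 + 142)) - 122 = (-1 + 160) - 122 = 159 - 122 = 37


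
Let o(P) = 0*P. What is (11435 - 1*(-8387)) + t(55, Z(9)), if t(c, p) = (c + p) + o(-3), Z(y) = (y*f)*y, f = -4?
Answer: 19553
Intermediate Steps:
Z(y) = -4*y² (Z(y) = (y*(-4))*y = (-4*y)*y = -4*y²)
o(P) = 0
t(c, p) = c + p (t(c, p) = (c + p) + 0 = c + p)
(11435 - 1*(-8387)) + t(55, Z(9)) = (11435 - 1*(-8387)) + (55 - 4*9²) = (11435 + 8387) + (55 - 4*81) = 19822 + (55 - 324) = 19822 - 269 = 19553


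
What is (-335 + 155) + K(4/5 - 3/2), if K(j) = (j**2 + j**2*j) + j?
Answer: -180553/1000 ≈ -180.55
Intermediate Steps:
K(j) = j + j**2 + j**3 (K(j) = (j**2 + j**3) + j = j + j**2 + j**3)
(-335 + 155) + K(4/5 - 3/2) = (-335 + 155) + (4/5 - 3/2)*(1 + (4/5 - 3/2) + (4/5 - 3/2)**2) = -180 + (4*(1/5) - 3*1/2)*(1 + (4*(1/5) - 3*1/2) + (4*(1/5) - 3*1/2)**2) = -180 + (4/5 - 3/2)*(1 + (4/5 - 3/2) + (4/5 - 3/2)**2) = -180 - 7*(1 - 7/10 + (-7/10)**2)/10 = -180 - 7*(1 - 7/10 + 49/100)/10 = -180 - 7/10*79/100 = -180 - 553/1000 = -180553/1000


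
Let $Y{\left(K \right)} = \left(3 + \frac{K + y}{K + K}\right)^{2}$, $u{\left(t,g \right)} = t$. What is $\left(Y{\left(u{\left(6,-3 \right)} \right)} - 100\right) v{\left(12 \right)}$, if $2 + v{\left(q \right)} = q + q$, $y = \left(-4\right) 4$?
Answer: $- \frac{37741}{18} \approx -2096.7$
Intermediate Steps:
$y = -16$
$v{\left(q \right)} = -2 + 2 q$ ($v{\left(q \right)} = -2 + \left(q + q\right) = -2 + 2 q$)
$Y{\left(K \right)} = \left(3 + \frac{-16 + K}{2 K}\right)^{2}$ ($Y{\left(K \right)} = \left(3 + \frac{K - 16}{K + K}\right)^{2} = \left(3 + \frac{-16 + K}{2 K}\right)^{2}$)
$\left(Y{\left(u{\left(6,-3 \right)} \right)} - 100\right) v{\left(12 \right)} = \left(\frac{\left(-16 + 7 \cdot 6\right)^{2}}{4 \cdot 36} - 100\right) \left(-2 + 2 \cdot 12\right) = \left(\frac{1}{4} \cdot \frac{1}{36} \left(-16 + 42\right)^{2} - 100\right) \left(-2 + 24\right) = \left(\frac{1}{4} \cdot \frac{1}{36} \cdot 26^{2} - 100\right) 22 = \left(\frac{1}{4} \cdot \frac{1}{36} \cdot 676 - 100\right) 22 = \left(\frac{169}{36} - 100\right) 22 = \left(- \frac{3431}{36}\right) 22 = - \frac{37741}{18}$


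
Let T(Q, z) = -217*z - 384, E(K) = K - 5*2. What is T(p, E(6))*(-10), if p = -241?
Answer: -4840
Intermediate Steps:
E(K) = -10 + K (E(K) = K - 10 = -10 + K)
T(Q, z) = -384 - 217*z
T(p, E(6))*(-10) = (-384 - 217*(-10 + 6))*(-10) = (-384 - 217*(-4))*(-10) = (-384 + 868)*(-10) = 484*(-10) = -4840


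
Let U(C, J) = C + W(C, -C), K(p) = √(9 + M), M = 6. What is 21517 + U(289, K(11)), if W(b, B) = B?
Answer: 21517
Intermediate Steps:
K(p) = √15 (K(p) = √(9 + 6) = √15)
U(C, J) = 0 (U(C, J) = C - C = 0)
21517 + U(289, K(11)) = 21517 + 0 = 21517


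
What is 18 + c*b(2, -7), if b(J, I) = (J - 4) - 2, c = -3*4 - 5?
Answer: 86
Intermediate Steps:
c = -17 (c = -12 - 5 = -17)
b(J, I) = -6 + J (b(J, I) = (-4 + J) - 2 = -6 + J)
18 + c*b(2, -7) = 18 - 17*(-6 + 2) = 18 - 17*(-4) = 18 + 68 = 86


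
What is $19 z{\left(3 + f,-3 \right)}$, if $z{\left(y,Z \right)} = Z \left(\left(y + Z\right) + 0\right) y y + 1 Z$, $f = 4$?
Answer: $-11229$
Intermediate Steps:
$z{\left(y,Z \right)} = Z + Z y^{2} \left(Z + y\right)$ ($z{\left(y,Z \right)} = Z \left(\left(Z + y\right) + 0\right) y y + Z = Z \left(Z + y\right) y y + Z = Z y \left(Z + y\right) y + Z = Z y^{2} \left(Z + y\right) + Z = Z + Z y^{2} \left(Z + y\right)$)
$19 z{\left(3 + f,-3 \right)} = 19 \left(- 3 \left(1 + \left(3 + 4\right)^{3} - 3 \left(3 + 4\right)^{2}\right)\right) = 19 \left(- 3 \left(1 + 7^{3} - 3 \cdot 7^{2}\right)\right) = 19 \left(- 3 \left(1 + 343 - 147\right)\right) = 19 \left(\left(-3\right) 197\right) = 19 \left(-591\right) = -11229$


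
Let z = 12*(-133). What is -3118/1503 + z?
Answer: -2401906/1503 ≈ -1598.1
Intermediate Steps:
z = -1596
-3118/1503 + z = -3118/1503 - 1596 = -2401906/1503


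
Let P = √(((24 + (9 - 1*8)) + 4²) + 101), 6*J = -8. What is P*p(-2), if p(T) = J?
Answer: -4*√142/3 ≈ -15.889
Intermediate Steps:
J = -4/3 (J = (⅙)*(-8) = -4/3 ≈ -1.3333)
p(T) = -4/3
P = √142 (P = √(((24 + (9 - 8)) + 16) + 101) = √(((24 + 1) + 16) + 101) = √((25 + 16) + 101) = √(41 + 101) = √142 ≈ 11.916)
P*p(-2) = √142*(-4/3) = -4*√142/3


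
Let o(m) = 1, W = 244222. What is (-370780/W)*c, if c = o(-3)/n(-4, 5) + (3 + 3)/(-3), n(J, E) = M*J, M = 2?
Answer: 92695/28732 ≈ 3.2262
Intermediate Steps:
n(J, E) = 2*J
c = -17/8 (c = 1/(2*(-4)) + (3 + 3)/(-3) = 1/(-8) + 6*(-1/3) = 1*(-1/8) - 2 = -1/8 - 2 = -17/8 ≈ -2.1250)
(-370780/W)*c = -370780/244222*(-17/8) = -370780*1/244222*(-17/8) = -185390/122111*(-17/8) = 92695/28732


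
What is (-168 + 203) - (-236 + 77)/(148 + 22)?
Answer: 6109/170 ≈ 35.935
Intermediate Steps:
(-168 + 203) - (-236 + 77)/(148 + 22) = 35 - (-159)/170 = 35 - 1*(-159/170) = 35 + 159/170 = 6109/170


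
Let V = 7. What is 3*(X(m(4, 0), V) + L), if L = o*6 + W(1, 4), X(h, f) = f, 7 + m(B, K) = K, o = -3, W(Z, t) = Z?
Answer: -30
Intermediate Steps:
m(B, K) = -7 + K
L = -17 (L = -3*6 + 1 = -18 + 1 = -17)
3*(X(m(4, 0), V) + L) = 3*(7 - 17) = 3*(-10) = -30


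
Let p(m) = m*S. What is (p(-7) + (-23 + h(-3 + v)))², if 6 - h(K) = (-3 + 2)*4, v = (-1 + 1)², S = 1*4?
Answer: 1681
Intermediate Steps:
S = 4
p(m) = 4*m (p(m) = m*4 = 4*m)
v = 0 (v = 0² = 0)
h(K) = 10 (h(K) = 6 - (-3 + 2)*4 = 6 - (-1)*4 = 6 - 1*(-4) = 6 + 4 = 10)
(p(-7) + (-23 + h(-3 + v)))² = (4*(-7) + (-23 + 10))² = (-28 - 13)² = (-41)² = 1681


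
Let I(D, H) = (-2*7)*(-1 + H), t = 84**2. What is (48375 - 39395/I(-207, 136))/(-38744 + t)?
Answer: -18293629/11978064 ≈ -1.5273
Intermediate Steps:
t = 7056
I(D, H) = 14 - 14*H (I(D, H) = -14*(-1 + H) = 14 - 14*H)
(48375 - 39395/I(-207, 136))/(-38744 + t) = (48375 - 39395/(14 - 14*136))/(-38744 + 7056) = (48375 - 39395/(14 - 1904))/(-31688) = (48375 - 39395/(-1890))*(-1/31688) = (48375 - 39395*(-1/1890))*(-1/31688) = (48375 + 7879/378)*(-1/31688) = (18293629/378)*(-1/31688) = -18293629/11978064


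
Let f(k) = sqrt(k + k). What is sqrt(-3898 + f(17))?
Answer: sqrt(-3898 + sqrt(34)) ≈ 62.387*I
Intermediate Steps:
f(k) = sqrt(2)*sqrt(k) (f(k) = sqrt(2*k) = sqrt(2)*sqrt(k))
sqrt(-3898 + f(17)) = sqrt(-3898 + sqrt(2)*sqrt(17)) = sqrt(-3898 + sqrt(34))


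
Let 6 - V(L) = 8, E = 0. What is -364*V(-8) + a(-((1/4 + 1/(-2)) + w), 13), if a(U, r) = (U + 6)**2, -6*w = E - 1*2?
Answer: 109873/144 ≈ 763.01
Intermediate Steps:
V(L) = -2 (V(L) = 6 - 1*8 = 6 - 8 = -2)
w = 1/3 (w = -(0 - 1*2)/6 = -(0 - 2)/6 = -1/6*(-2) = 1/3 ≈ 0.33333)
a(U, r) = (6 + U)**2
-364*V(-8) + a(-((1/4 + 1/(-2)) + w), 13) = -364*(-2) + (6 - ((1/4 + 1/(-2)) + 1/3))**2 = 728 + (6 - ((1*(1/4) + 1*(-1/2)) + 1/3))**2 = 728 + (6 - ((1/4 - 1/2) + 1/3))**2 = 728 + (6 - (-1/4 + 1/3))**2 = 728 + (6 - 1*1/12)**2 = 728 + (6 - 1/12)**2 = 728 + (71/12)**2 = 728 + 5041/144 = 109873/144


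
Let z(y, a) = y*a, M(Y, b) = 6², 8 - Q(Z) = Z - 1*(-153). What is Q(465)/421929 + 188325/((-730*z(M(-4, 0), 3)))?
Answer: -588947195/246406536 ≈ -2.3901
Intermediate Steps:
Q(Z) = -145 - Z (Q(Z) = 8 - (Z - 1*(-153)) = 8 - (Z + 153) = 8 - (153 + Z) = 8 + (-153 - Z) = -145 - Z)
M(Y, b) = 36
z(y, a) = a*y
Q(465)/421929 + 188325/((-730*z(M(-4, 0), 3))) = (-145 - 1*465)/421929 + 188325/((-2190*36)) = (-145 - 465)*(1/421929) + 188325/((-730*108)) = -610*1/421929 + 188325/(-78840) = -610/421929 + 188325*(-1/78840) = -610/421929 - 1395/584 = -588947195/246406536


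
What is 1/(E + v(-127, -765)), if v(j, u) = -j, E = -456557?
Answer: -1/456430 ≈ -2.1909e-6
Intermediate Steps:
1/(E + v(-127, -765)) = 1/(-456557 - 1*(-127)) = 1/(-456557 + 127) = 1/(-456430) = -1/456430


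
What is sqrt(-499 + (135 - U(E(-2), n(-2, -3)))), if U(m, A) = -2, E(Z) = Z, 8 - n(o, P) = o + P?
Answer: I*sqrt(362) ≈ 19.026*I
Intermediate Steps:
n(o, P) = 8 - P - o (n(o, P) = 8 - (o + P) = 8 - (P + o) = 8 + (-P - o) = 8 - P - o)
sqrt(-499 + (135 - U(E(-2), n(-2, -3)))) = sqrt(-499 + (135 - 1*(-2))) = sqrt(-499 + (135 + 2)) = sqrt(-499 + 137) = sqrt(-362) = I*sqrt(362)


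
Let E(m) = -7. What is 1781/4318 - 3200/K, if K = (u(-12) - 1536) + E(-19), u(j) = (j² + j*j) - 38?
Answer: 16120433/5583174 ≈ 2.8873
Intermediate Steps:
u(j) = -38 + 2*j² (u(j) = (j² + j²) - 38 = 2*j² - 38 = -38 + 2*j²)
K = -1293 (K = ((-38 + 2*(-12)²) - 1536) - 7 = ((-38 + 2*144) - 1536) - 7 = ((-38 + 288) - 1536) - 7 = (250 - 1536) - 7 = -1286 - 7 = -1293)
1781/4318 - 3200/K = 1781/4318 - 3200/(-1293) = 1781*(1/4318) - 3200*(-1/1293) = 1781/4318 + 3200/1293 = 16120433/5583174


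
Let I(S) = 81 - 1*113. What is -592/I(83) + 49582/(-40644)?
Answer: 175583/10161 ≈ 17.280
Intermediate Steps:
I(S) = -32 (I(S) = 81 - 113 = -32)
-592/I(83) + 49582/(-40644) = -592/(-32) + 49582/(-40644) = -592*(-1/32) + 49582*(-1/40644) = 37/2 - 24791/20322 = 175583/10161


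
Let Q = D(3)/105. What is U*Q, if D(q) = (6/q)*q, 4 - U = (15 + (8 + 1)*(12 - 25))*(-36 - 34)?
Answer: -14272/35 ≈ -407.77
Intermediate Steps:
U = -7136 (U = 4 - (15 + (8 + 1)*(12 - 25))*(-36 - 34) = 4 - (15 + 9*(-13))*(-70) = 4 - (15 - 117)*(-70) = 4 - (-102)*(-70) = 4 - 1*7140 = 4 - 7140 = -7136)
D(q) = 6
Q = 2/35 (Q = 6/105 = (1/105)*6 = 2/35 ≈ 0.057143)
U*Q = -7136*2/35 = -14272/35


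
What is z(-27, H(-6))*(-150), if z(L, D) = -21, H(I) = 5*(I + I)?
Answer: 3150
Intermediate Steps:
H(I) = 10*I (H(I) = 5*(2*I) = 10*I)
z(-27, H(-6))*(-150) = -21*(-150) = 3150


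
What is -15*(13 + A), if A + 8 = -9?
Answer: 60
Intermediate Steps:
A = -17 (A = -8 - 9 = -17)
-15*(13 + A) = -15*(13 - 17) = -15*(-4) = 60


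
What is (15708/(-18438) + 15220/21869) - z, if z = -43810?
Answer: 420596013284/9600491 ≈ 43810.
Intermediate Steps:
(15708/(-18438) + 15220/21869) - z = (15708/(-18438) + 15220/21869) - 1*(-43810) = (15708*(-1/18438) + 15220*(1/21869)) + 43810 = (-374/439 + 15220/21869) + 43810 = -1497426/9600491 + 43810 = 420596013284/9600491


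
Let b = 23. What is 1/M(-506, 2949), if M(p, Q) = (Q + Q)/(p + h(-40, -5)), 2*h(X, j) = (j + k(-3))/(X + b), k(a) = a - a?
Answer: -5733/66844 ≈ -0.085767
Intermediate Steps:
k(a) = 0
h(X, j) = j/(2*(23 + X)) (h(X, j) = ((j + 0)/(X + 23))/2 = (j/(23 + X))/2 = j/(2*(23 + X)))
M(p, Q) = 2*Q/(5/34 + p) (M(p, Q) = (Q + Q)/(p + (½)*(-5)/(23 - 40)) = (2*Q)/(p + (½)*(-5)/(-17)) = (2*Q)/(p + (½)*(-5)*(-1/17)) = (2*Q)/(p + 5/34) = (2*Q)/(5/34 + p) = 2*Q/(5/34 + p))
1/M(-506, 2949) = 1/(68*2949/(5 + 34*(-506))) = 1/(68*2949/(5 - 17204)) = 1/(68*2949/(-17199)) = 1/(68*2949*(-1/17199)) = 1/(-66844/5733) = -5733/66844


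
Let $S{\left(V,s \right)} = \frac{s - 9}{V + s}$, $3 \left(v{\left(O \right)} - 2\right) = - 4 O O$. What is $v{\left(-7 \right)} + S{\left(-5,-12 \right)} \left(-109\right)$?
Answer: $- \frac{10097}{51} \approx -197.98$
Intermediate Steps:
$v{\left(O \right)} = 2 - \frac{4 O^{2}}{3}$ ($v{\left(O \right)} = 2 + \frac{- 4 O O}{3} = 2 + \frac{\left(-4\right) O^{2}}{3} = 2 - \frac{4 O^{2}}{3}$)
$S{\left(V,s \right)} = \frac{-9 + s}{V + s}$
$v{\left(-7 \right)} + S{\left(-5,-12 \right)} \left(-109\right) = \left(2 - \frac{4 \left(-7\right)^{2}}{3}\right) + \frac{-9 - 12}{-5 - 12} \left(-109\right) = \left(2 - \frac{196}{3}\right) + \frac{1}{-17} \left(-21\right) \left(-109\right) = \left(2 - \frac{196}{3}\right) + \left(- \frac{1}{17}\right) \left(-21\right) \left(-109\right) = - \frac{190}{3} + \frac{21}{17} \left(-109\right) = - \frac{190}{3} - \frac{2289}{17} = - \frac{10097}{51}$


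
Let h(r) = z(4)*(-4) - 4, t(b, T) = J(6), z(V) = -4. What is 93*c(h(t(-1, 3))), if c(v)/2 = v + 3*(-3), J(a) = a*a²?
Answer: 558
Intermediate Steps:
J(a) = a³
t(b, T) = 216 (t(b, T) = 6³ = 216)
h(r) = 12 (h(r) = -4*(-4) - 4 = 16 - 4 = 12)
c(v) = -18 + 2*v (c(v) = 2*(v + 3*(-3)) = 2*(v - 9) = 2*(-9 + v) = -18 + 2*v)
93*c(h(t(-1, 3))) = 93*(-18 + 2*12) = 93*(-18 + 24) = 93*6 = 558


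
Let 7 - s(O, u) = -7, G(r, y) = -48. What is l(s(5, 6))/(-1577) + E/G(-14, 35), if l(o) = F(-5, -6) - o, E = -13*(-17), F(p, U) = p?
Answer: -18295/3984 ≈ -4.5921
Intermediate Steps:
s(O, u) = 14 (s(O, u) = 7 - 1*(-7) = 7 + 7 = 14)
E = 221
l(o) = -5 - o
l(s(5, 6))/(-1577) + E/G(-14, 35) = (-5 - 1*14)/(-1577) + 221/(-48) = (-5 - 14)*(-1/1577) + 221*(-1/48) = -19*(-1/1577) - 221/48 = 1/83 - 221/48 = -18295/3984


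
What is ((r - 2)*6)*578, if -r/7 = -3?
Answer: 65892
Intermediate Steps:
r = 21 (r = -7*(-3) = 21)
((r - 2)*6)*578 = ((21 - 2)*6)*578 = (19*6)*578 = 114*578 = 65892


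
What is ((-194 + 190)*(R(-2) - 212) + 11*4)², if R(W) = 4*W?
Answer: 853776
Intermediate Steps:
((-194 + 190)*(R(-2) - 212) + 11*4)² = ((-194 + 190)*(4*(-2) - 212) + 11*4)² = (-4*(-8 - 212) + 44)² = (-4*(-220) + 44)² = (880 + 44)² = 924² = 853776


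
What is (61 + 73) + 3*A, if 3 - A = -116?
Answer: 491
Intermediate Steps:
A = 119 (A = 3 - 1*(-116) = 3 + 116 = 119)
(61 + 73) + 3*A = (61 + 73) + 3*119 = 134 + 357 = 491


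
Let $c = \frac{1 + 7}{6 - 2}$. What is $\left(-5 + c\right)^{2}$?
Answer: $9$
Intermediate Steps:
$c = 2$ ($c = \frac{8}{4} = 8 \cdot \frac{1}{4} = 2$)
$\left(-5 + c\right)^{2} = \left(-5 + 2\right)^{2} = \left(-3\right)^{2} = 9$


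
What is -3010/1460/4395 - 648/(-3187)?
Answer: 414842873/2045002290 ≈ 0.20286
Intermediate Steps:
-3010/1460/4395 - 648/(-3187) = -3010*1/1460*(1/4395) - 648*(-1/3187) = -301/146*1/4395 + 648/3187 = -301/641670 + 648/3187 = 414842873/2045002290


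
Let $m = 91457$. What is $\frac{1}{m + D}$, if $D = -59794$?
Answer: $\frac{1}{31663} \approx 3.1583 \cdot 10^{-5}$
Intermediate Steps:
$\frac{1}{m + D} = \frac{1}{91457 - 59794} = \frac{1}{31663}$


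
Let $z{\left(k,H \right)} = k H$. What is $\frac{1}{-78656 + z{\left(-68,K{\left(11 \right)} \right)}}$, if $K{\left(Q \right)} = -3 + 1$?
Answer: $- \frac{1}{78520} \approx -1.2736 \cdot 10^{-5}$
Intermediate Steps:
$K{\left(Q \right)} = -2$
$z{\left(k,H \right)} = H k$
$\frac{1}{-78656 + z{\left(-68,K{\left(11 \right)} \right)}} = \frac{1}{-78656 - -136} = \frac{1}{-78656 + 136} = \frac{1}{-78520} = - \frac{1}{78520}$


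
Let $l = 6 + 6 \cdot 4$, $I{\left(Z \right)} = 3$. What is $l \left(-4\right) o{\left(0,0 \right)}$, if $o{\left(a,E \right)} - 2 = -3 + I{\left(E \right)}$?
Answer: $-240$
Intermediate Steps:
$o{\left(a,E \right)} = 2$ ($o{\left(a,E \right)} = 2 + \left(-3 + 3\right) = 2 + 0 = 2$)
$l = 30$ ($l = 6 + 24 = 30$)
$l \left(-4\right) o{\left(0,0 \right)} = 30 \left(-4\right) 2 = \left(-120\right) 2 = -240$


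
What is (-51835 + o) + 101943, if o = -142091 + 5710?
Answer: -86273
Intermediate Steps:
o = -136381
(-51835 + o) + 101943 = (-51835 - 136381) + 101943 = -188216 + 101943 = -86273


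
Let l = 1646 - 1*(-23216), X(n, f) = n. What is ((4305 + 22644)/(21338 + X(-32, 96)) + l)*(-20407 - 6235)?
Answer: -2352207620147/3551 ≈ -6.6241e+8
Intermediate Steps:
l = 24862 (l = 1646 + 23216 = 24862)
((4305 + 22644)/(21338 + X(-32, 96)) + l)*(-20407 - 6235) = ((4305 + 22644)/(21338 - 32) + 24862)*(-20407 - 6235) = (26949/21306 + 24862)*(-26642) = (26949*(1/21306) + 24862)*(-26642) = (8983/7102 + 24862)*(-26642) = (176578907/7102)*(-26642) = -2352207620147/3551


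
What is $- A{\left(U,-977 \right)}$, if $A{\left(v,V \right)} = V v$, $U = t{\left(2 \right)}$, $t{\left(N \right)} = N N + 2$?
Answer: $5862$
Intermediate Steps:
$t{\left(N \right)} = 2 + N^{2}$ ($t{\left(N \right)} = N^{2} + 2 = 2 + N^{2}$)
$U = 6$ ($U = 2 + 2^{2} = 2 + 4 = 6$)
$- A{\left(U,-977 \right)} = - \left(-977\right) 6 = \left(-1\right) \left(-5862\right) = 5862$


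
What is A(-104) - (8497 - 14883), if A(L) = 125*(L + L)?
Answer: -19614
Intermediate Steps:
A(L) = 250*L (A(L) = 125*(2*L) = 250*L)
A(-104) - (8497 - 14883) = 250*(-104) - (8497 - 14883) = -26000 - 1*(-6386) = -26000 + 6386 = -19614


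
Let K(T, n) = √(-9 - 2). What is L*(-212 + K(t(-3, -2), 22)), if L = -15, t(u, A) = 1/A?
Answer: 3180 - 15*I*√11 ≈ 3180.0 - 49.749*I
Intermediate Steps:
K(T, n) = I*√11 (K(T, n) = √(-11) = I*√11)
L*(-212 + K(t(-3, -2), 22)) = -15*(-212 + I*√11) = 3180 - 15*I*√11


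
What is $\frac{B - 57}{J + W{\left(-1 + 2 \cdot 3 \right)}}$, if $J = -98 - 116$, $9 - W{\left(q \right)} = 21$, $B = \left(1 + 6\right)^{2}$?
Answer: $\frac{4}{113} \approx 0.035398$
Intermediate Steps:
$B = 49$ ($B = 7^{2} = 49$)
$W{\left(q \right)} = -12$ ($W{\left(q \right)} = 9 - 21 = -12$)
$J = -214$
$\frac{B - 57}{J + W{\left(-1 + 2 \cdot 3 \right)}} = \frac{49 - 57}{-214 - 12} = - \frac{8}{-226} = \left(-8\right) \left(- \frac{1}{226}\right) = \frac{4}{113}$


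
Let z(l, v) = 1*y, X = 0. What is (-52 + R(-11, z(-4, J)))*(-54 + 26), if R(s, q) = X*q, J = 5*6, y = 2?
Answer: 1456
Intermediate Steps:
J = 30
z(l, v) = 2 (z(l, v) = 1*2 = 2)
R(s, q) = 0 (R(s, q) = 0*q = 0)
(-52 + R(-11, z(-4, J)))*(-54 + 26) = (-52 + 0)*(-54 + 26) = -52*(-28) = 1456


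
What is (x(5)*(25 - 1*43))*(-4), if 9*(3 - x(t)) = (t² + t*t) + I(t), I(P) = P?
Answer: -224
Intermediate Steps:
x(t) = 3 - 2*t²/9 - t/9 (x(t) = 3 - ((t² + t*t) + t)/9 = 3 - ((t² + t²) + t)/9 = 3 - (2*t² + t)/9 = 3 - (t + 2*t²)/9 = 3 + (-2*t²/9 - t/9) = 3 - 2*t²/9 - t/9)
(x(5)*(25 - 1*43))*(-4) = ((3 - 2/9*5² - ⅑*5)*(25 - 1*43))*(-4) = ((3 - 2/9*25 - 5/9)*(25 - 43))*(-4) = ((3 - 50/9 - 5/9)*(-18))*(-4) = -28/9*(-18)*(-4) = 56*(-4) = -224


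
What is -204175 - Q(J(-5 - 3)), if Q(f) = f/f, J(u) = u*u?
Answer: -204176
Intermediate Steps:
J(u) = u²
Q(f) = 1
-204175 - Q(J(-5 - 3)) = -204175 - 1*1 = -204175 - 1 = -204176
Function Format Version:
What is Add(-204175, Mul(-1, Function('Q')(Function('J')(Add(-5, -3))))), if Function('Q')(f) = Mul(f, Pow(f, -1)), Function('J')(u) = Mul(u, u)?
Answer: -204176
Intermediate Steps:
Function('J')(u) = Pow(u, 2)
Function('Q')(f) = 1
Add(-204175, Mul(-1, Function('Q')(Function('J')(Add(-5, -3))))) = Add(-204175, Mul(-1, 1)) = Add(-204175, -1) = -204176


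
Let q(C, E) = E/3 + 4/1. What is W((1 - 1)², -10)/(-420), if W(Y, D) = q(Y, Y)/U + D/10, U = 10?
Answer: 1/700 ≈ 0.0014286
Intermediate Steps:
q(C, E) = 4 + E/3 (q(C, E) = E*(⅓) + 4*1 = E/3 + 4 = 4 + E/3)
W(Y, D) = ⅖ + D/10 + Y/30 (W(Y, D) = (4 + Y/3)/10 + D/10 = (4 + Y/3)*(⅒) + D*(⅒) = (⅖ + Y/30) + D/10 = ⅖ + D/10 + Y/30)
W((1 - 1)², -10)/(-420) = (⅖ + (⅒)*(-10) + (1 - 1)²/30)/(-420) = (⅖ - 1 + (1/30)*0²)*(-1/420) = (⅖ - 1 + (1/30)*0)*(-1/420) = (⅖ - 1 + 0)*(-1/420) = -⅗*(-1/420) = 1/700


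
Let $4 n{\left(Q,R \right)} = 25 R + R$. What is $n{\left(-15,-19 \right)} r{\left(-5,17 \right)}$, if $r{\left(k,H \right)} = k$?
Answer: $\frac{1235}{2} \approx 617.5$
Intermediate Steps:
$n{\left(Q,R \right)} = \frac{13 R}{2}$ ($n{\left(Q,R \right)} = \frac{25 R + R}{4} = \frac{26 R}{4} = \frac{13 R}{2}$)
$n{\left(-15,-19 \right)} r{\left(-5,17 \right)} = \frac{13}{2} \left(-19\right) \left(-5\right) = \left(- \frac{247}{2}\right) \left(-5\right) = \frac{1235}{2}$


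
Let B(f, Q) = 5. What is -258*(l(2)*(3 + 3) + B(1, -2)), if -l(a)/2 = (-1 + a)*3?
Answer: 7998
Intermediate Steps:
l(a) = 6 - 6*a (l(a) = -2*(-1 + a)*3 = -2*(-3 + 3*a) = 6 - 6*a)
-258*(l(2)*(3 + 3) + B(1, -2)) = -258*((6 - 6*2)*(3 + 3) + 5) = -258*((6 - 12)*6 + 5) = -258*(-6*6 + 5) = -258*(-36 + 5) = -258*(-31) = 7998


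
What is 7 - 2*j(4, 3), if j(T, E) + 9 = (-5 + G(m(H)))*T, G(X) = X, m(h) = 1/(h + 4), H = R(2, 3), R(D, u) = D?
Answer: 191/3 ≈ 63.667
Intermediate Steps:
H = 2
m(h) = 1/(4 + h)
j(T, E) = -9 - 29*T/6 (j(T, E) = -9 + (-5 + 1/(4 + 2))*T = -9 + (-5 + 1/6)*T = -9 - 29*T/6)
7 - 2*j(4, 3) = 7 - 2*(-9 - 29/6*4) = 7 - 2*(-9 - 58/3) = 7 - 2*(-85/3) = 7 + 170/3 = 191/3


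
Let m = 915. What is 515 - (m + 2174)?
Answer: -2574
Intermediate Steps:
515 - (m + 2174) = 515 - (915 + 2174) = 515 - 1*3089 = 515 - 3089 = -2574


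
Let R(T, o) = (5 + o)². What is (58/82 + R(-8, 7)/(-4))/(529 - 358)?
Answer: -1447/7011 ≈ -0.20639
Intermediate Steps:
(58/82 + R(-8, 7)/(-4))/(529 - 358) = (58/82 + (5 + 7)²/(-4))/(529 - 358) = (58*(1/82) + 12²*(-¼))/171 = (29/41 + 144*(-¼))/171 = (29/41 - 36)/171 = (1/171)*(-1447/41) = -1447/7011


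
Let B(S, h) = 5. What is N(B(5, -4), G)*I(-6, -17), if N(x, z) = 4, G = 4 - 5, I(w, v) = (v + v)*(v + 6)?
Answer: 1496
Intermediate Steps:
I(w, v) = 2*v*(6 + v) (I(w, v) = (2*v)*(6 + v) = 2*v*(6 + v))
G = -1
N(B(5, -4), G)*I(-6, -17) = 4*(2*(-17)*(6 - 17)) = 4*(2*(-17)*(-11)) = 4*374 = 1496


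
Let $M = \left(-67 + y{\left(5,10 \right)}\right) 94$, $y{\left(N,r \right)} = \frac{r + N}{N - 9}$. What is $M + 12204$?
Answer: $\frac{11107}{2} \approx 5553.5$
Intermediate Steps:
$y{\left(N,r \right)} = \frac{N + r}{-9 + N}$
$M = - \frac{13301}{2}$ ($M = \left(-67 + \frac{5 + 10}{-9 + 5}\right) 94 = \left(-67 + \frac{1}{-4} \cdot 15\right) 94 = \left(-67 - \frac{15}{4}\right) 94 = \left(- \frac{283}{4}\right) 94 = - \frac{13301}{2} \approx -6650.5$)
$M + 12204 = - \frac{13301}{2} + 12204 = \frac{11107}{2}$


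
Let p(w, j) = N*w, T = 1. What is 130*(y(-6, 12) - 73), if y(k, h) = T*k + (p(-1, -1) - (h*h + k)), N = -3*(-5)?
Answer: -30160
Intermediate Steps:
N = 15
p(w, j) = 15*w
y(k, h) = -15 - h**2 (y(k, h) = 1*k + (15*(-1) - (h*h + k)) = k + (-15 - (h**2 + k)) = k + (-15 - (k + h**2)) = k + (-15 + (-k - h**2)) = k + (-15 - k - h**2) = -15 - h**2)
130*(y(-6, 12) - 73) = 130*((-15 - 1*12**2) - 73) = 130*((-15 - 1*144) - 73) = 130*((-15 - 144) - 73) = 130*(-159 - 73) = 130*(-232) = -30160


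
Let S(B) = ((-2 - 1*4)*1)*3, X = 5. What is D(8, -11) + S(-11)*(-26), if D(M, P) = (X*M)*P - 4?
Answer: 24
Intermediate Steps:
S(B) = -18 (S(B) = ((-2 - 4)*1)*3 = -6*1*3 = -6*3 = -18)
D(M, P) = -4 + 5*M*P (D(M, P) = (5*M)*P - 4 = 5*M*P - 4 = -4 + 5*M*P)
D(8, -11) + S(-11)*(-26) = (-4 + 5*8*(-11)) - 18*(-26) = (-4 - 440) + 468 = -444 + 468 = 24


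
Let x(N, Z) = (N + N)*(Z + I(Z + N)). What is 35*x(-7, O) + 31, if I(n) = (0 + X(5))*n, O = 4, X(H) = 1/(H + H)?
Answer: -1782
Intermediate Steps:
X(H) = 1/(2*H)
I(n) = n/10 (I(n) = (0 + (1/2)/5)*n = (0 + (1/2)*(1/5))*n = (0 + 1/10)*n = n/10)
x(N, Z) = 2*N*(N/10 + 11*Z/10) (x(N, Z) = (N + N)*(Z + (Z + N)/10) = (2*N)*(Z + (N + Z)/10) = (2*N)*(Z + (N/10 + Z/10)) = (2*N)*(N/10 + 11*Z/10) = 2*N*(N/10 + 11*Z/10))
35*x(-7, O) + 31 = 35*((1/5)*(-7)*(-7 + 11*4)) + 31 = 35*((1/5)*(-7)*(-7 + 44)) + 31 = 35*((1/5)*(-7)*37) + 31 = 35*(-259/5) + 31 = -1813 + 31 = -1782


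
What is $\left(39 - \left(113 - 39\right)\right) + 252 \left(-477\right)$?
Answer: $-120239$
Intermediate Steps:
$\left(39 - \left(113 - 39\right)\right) + 252 \left(-477\right) = \left(39 - \left(113 - 39\right)\right) - 120204 = \left(39 - 74\right) - 120204 = -35 - 120204 = -120239$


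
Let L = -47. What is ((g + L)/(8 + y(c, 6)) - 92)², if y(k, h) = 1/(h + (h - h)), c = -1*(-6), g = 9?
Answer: 22429696/2401 ≈ 9341.8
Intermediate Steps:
c = 6
y(k, h) = 1/h (y(k, h) = 1/(h + 0) = 1/h)
((g + L)/(8 + y(c, 6)) - 92)² = ((9 - 47)/(8 + 1/6) - 92)² = (-38/(8 + ⅙) - 92)² = (-38/49/6 - 92)² = (-38*6/49 - 92)² = (-228/49 - 92)² = (-4736/49)² = 22429696/2401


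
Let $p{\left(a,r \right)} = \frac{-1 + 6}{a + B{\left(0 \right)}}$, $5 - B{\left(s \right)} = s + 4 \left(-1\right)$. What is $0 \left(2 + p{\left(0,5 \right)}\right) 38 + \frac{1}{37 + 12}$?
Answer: $\frac{1}{49} \approx 0.020408$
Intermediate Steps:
$B{\left(s \right)} = 9 - s$ ($B{\left(s \right)} = 5 - \left(s + 4 \left(-1\right)\right) = 5 - \left(s - 4\right) = 5 - \left(-4 + s\right) = 9 - s$)
$p{\left(a,r \right)} = \frac{5}{9 + a}$ ($p{\left(a,r \right)} = \frac{-1 + 6}{a + \left(9 - 0\right)} = \frac{5}{a + \left(9 + 0\right)} = \frac{5}{a + 9} = \frac{5}{9 + a}$)
$0 \left(2 + p{\left(0,5 \right)}\right) 38 + \frac{1}{37 + 12} = 0 \left(2 + \frac{5}{9 + 0}\right) 38 + \frac{1}{37 + 12} = 0 \left(2 + \frac{5}{9}\right) 38 + \frac{1}{49} = 0 \cdot \frac{23}{9} \cdot 38 + \frac{1}{49} = 0 \cdot 38 + \frac{1}{49} = 0 + \frac{1}{49} = \frac{1}{49}$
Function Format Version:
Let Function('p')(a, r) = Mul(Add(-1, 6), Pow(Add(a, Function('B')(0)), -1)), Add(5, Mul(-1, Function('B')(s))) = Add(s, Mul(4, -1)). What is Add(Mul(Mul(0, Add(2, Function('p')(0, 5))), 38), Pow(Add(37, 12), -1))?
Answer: Rational(1, 49) ≈ 0.020408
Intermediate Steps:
Function('B')(s) = Add(9, Mul(-1, s)) (Function('B')(s) = Add(5, Mul(-1, Add(s, Mul(4, -1)))) = Add(5, Mul(-1, Add(s, -4))) = Add(5, Mul(-1, Add(-4, s))) = Add(5, Add(4, Mul(-1, s))) = Add(9, Mul(-1, s)))
Function('p')(a, r) = Mul(5, Pow(Add(9, a), -1)) (Function('p')(a, r) = Mul(Add(-1, 6), Pow(Add(a, Add(9, Mul(-1, 0))), -1)) = Mul(5, Pow(Add(a, Add(9, 0)), -1)) = Mul(5, Pow(Add(a, 9), -1)) = Mul(5, Pow(Add(9, a), -1)))
Add(Mul(Mul(0, Add(2, Function('p')(0, 5))), 38), Pow(Add(37, 12), -1)) = Add(Mul(Mul(0, Add(2, Mul(5, Pow(Add(9, 0), -1)))), 38), Pow(Add(37, 12), -1)) = Add(Mul(Mul(0, Add(2, Mul(5, Pow(9, -1)))), 38), Pow(49, -1)) = Add(Mul(Mul(0, Add(2, Mul(5, Rational(1, 9)))), 38), Rational(1, 49)) = Add(Mul(Mul(0, Add(2, Rational(5, 9))), 38), Rational(1, 49)) = Add(Mul(Mul(0, Rational(23, 9)), 38), Rational(1, 49)) = Add(Mul(0, 38), Rational(1, 49)) = Add(0, Rational(1, 49)) = Rational(1, 49)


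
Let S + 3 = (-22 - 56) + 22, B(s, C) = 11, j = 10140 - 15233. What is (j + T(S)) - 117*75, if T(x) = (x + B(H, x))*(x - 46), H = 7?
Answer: -8828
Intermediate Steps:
j = -5093
S = -59 (S = -3 + ((-22 - 56) + 22) = -3 + (-78 + 22) = -3 - 56 = -59)
T(x) = (-46 + x)*(11 + x) (T(x) = (x + 11)*(x - 46) = (11 + x)*(-46 + x) = (-46 + x)*(11 + x))
(j + T(S)) - 117*75 = (-5093 + (-506 + (-59)² - 35*(-59))) - 117*75 = (-5093 + (-506 + 3481 + 2065)) - 8775 = (-5093 + 5040) - 8775 = -53 - 8775 = -8828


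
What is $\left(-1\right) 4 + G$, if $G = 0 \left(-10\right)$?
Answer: $-4$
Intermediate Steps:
$G = 0$
$\left(-1\right) 4 + G = \left(-1\right) 4 + 0 = -4 + 0 = -4$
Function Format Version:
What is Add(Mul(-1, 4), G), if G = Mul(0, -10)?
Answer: -4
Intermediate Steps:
G = 0
Add(Mul(-1, 4), G) = Add(Mul(-1, 4), 0) = Add(-4, 0) = -4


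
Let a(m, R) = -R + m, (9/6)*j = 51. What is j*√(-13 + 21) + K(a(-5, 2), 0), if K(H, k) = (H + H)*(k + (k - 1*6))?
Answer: 84 + 68*√2 ≈ 180.17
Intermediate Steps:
j = 34 (j = (⅔)*51 = 34)
a(m, R) = m - R
K(H, k) = 2*H*(-6 + 2*k) (K(H, k) = (2*H)*(k + (k - 6)) = (2*H)*(k + (-6 + k)) = (2*H)*(-6 + 2*k) = 2*H*(-6 + 2*k))
j*√(-13 + 21) + K(a(-5, 2), 0) = 34*√(-13 + 21) + 4*(-5 - 1*2)*(-3 + 0) = 34*√8 + 4*(-5 - 2)*(-3) = 34*(2*√2) + 4*(-7)*(-3) = 68*√2 + 84 = 84 + 68*√2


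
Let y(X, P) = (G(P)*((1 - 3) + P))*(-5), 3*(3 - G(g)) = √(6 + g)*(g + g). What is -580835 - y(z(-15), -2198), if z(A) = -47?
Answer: -613835 - 193424000*I*√137/3 ≈ -6.1384e+5 - 7.5466e+8*I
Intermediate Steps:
G(g) = 3 - 2*g*√(6 + g)/3 (G(g) = 3 - √(6 + g)*(g + g)/3 = 3 - √(6 + g)*2*g/3 = 3 - 2*g*√(6 + g)/3)
y(X, P) = -5*(-2 + P)*(3 - 2*P*√(6 + P)/3) (y(X, P) = ((3 - 2*P*√(6 + P)/3)*((1 - 3) + P))*(-5) = ((3 - 2*P*√(6 + P)/3)*(-2 + P))*(-5) = ((-2 + P)*(3 - 2*P*√(6 + P)/3))*(-5) = -5*(-2 + P)*(3 - 2*P*√(6 + P)/3))
-580835 - y(z(-15), -2198) = -580835 - 5*(-9 + 2*(-2198)*√(6 - 2198))*(-2 - 2198)/3 = -580835 - 5*(-9 + 2*(-2198)*√(-2192))*(-2200)/3 = -580835 - 5*(-9 + 2*(-2198)*(4*I*√137))*(-2200)/3 = -580835 - 5*(-9 - 17584*I*√137)*(-2200)/3 = -580835 - (33000 + 193424000*I*√137/3) = -580835 + (-33000 - 193424000*I*√137/3) = -613835 - 193424000*I*√137/3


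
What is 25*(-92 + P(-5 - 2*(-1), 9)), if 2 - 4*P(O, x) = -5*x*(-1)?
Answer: -10275/4 ≈ -2568.8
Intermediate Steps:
P(O, x) = ½ - 5*x/4 (P(O, x) = ½ - (-5*x)*(-1)/4 = ½ - 5*x/4)
25*(-92 + P(-5 - 2*(-1), 9)) = 25*(-92 + (½ - 5/4*9)) = 25*(-92 + (½ - 45/4)) = 25*(-92 - 43/4) = 25*(-411/4) = -10275/4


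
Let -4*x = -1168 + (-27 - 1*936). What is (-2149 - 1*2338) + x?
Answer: -15817/4 ≈ -3954.3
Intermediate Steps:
x = 2131/4 (x = -(-1168 + (-27 - 1*936))/4 = -(-1168 + (-27 - 936))/4 = -(-1168 - 963)/4 = -¼*(-2131) = 2131/4 ≈ 532.75)
(-2149 - 1*2338) + x = (-2149 - 1*2338) + 2131/4 = (-2149 - 2338) + 2131/4 = -4487 + 2131/4 = -15817/4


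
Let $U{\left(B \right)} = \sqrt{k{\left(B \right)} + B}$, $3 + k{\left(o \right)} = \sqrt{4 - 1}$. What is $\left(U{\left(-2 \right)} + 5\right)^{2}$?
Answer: $\left(5 + i \sqrt{5 - \sqrt{3}}\right)^{2} \approx 21.732 + 18.077 i$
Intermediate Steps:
$k{\left(o \right)} = -3 + \sqrt{3}$ ($k{\left(o \right)} = -3 + \sqrt{4 - 1} = -3 + \sqrt{3}$)
$U{\left(B \right)} = \sqrt{-3 + B + \sqrt{3}}$ ($U{\left(B \right)} = \sqrt{\left(-3 + \sqrt{3}\right) + B} = \sqrt{-3 + B + \sqrt{3}}$)
$\left(U{\left(-2 \right)} + 5\right)^{2} = \left(\sqrt{-3 - 2 + \sqrt{3}} + 5\right)^{2} = \left(\sqrt{-5 + \sqrt{3}} + 5\right)^{2} = \left(5 + \sqrt{-5 + \sqrt{3}}\right)^{2}$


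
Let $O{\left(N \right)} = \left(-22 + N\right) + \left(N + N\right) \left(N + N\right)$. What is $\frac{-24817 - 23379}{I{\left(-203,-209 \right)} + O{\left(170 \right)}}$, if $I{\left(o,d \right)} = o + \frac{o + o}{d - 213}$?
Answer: $- \frac{5084678}{12190099} \approx -0.41712$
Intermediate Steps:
$I{\left(o,d \right)} = o + \frac{2 o}{-213 + d}$
$O{\left(N \right)} = -22 + N + 4 N^{2}$ ($O{\left(N \right)} = \left(-22 + N\right) + 2 N 2 N = \left(-22 + N\right) + 4 N^{2} = -22 + N + 4 N^{2}$)
$\frac{-24817 - 23379}{I{\left(-203,-209 \right)} + O{\left(170 \right)}} = \frac{-24817 - 23379}{- \frac{203 \left(-211 - 209\right)}{-213 - 209} + \left(-22 + 170 + 4 \cdot 170^{2}\right)} = - \frac{48196}{\left(-203\right) \frac{1}{-422} \left(-420\right) + \left(-22 + 170 + 4 \cdot 28900\right)} = - \frac{48196}{\left(-203\right) \left(- \frac{1}{422}\right) \left(-420\right) + \left(-22 + 170 + 115600\right)} = - \frac{48196}{- \frac{42630}{211} + 115748} = - \frac{48196}{\frac{24380198}{211}} = \left(-48196\right) \frac{211}{24380198} = - \frac{5084678}{12190099}$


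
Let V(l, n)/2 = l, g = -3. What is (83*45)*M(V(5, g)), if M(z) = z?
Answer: 37350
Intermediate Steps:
V(l, n) = 2*l
(83*45)*M(V(5, g)) = (83*45)*(2*5) = 3735*10 = 37350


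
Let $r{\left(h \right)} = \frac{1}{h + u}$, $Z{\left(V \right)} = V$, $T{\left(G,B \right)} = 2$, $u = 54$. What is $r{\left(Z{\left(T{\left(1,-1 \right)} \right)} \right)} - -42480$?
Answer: $\frac{2378881}{56} \approx 42480.0$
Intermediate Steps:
$r{\left(h \right)} = \frac{1}{54 + h}$ ($r{\left(h \right)} = \frac{1}{h + 54} = \frac{1}{54 + h}$)
$r{\left(Z{\left(T{\left(1,-1 \right)} \right)} \right)} - -42480 = \frac{1}{54 + 2} - -42480 = \frac{1}{56} + 42480 = \frac{2378881}{56}$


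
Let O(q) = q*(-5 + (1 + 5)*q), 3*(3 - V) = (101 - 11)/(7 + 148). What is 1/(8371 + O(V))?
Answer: 961/8076460 ≈ 0.00011899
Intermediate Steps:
V = 87/31 (V = 3 - (101 - 11)/(3*(7 + 148)) = 3 - 30/155 = 3 - ⅓*18/31 = 3 - 6/31 = 87/31 ≈ 2.8064)
O(q) = q*(-5 + 6*q)
1/(8371 + O(V)) = 1/(8371 + 87*(-5 + 6*(87/31))/31) = 1/(8371 + 87*(-5 + 522/31)/31) = 1/(8371 + (87/31)*(367/31)) = 1/(8371 + 31929/961) = 1/(8076460/961) = 961/8076460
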